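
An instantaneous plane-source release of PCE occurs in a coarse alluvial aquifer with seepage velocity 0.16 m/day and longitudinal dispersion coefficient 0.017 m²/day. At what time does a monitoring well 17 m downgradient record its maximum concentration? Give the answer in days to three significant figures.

For the 1D instantaneous-source solution, setting ∂C/∂t = 0 at fixed x gives v²t² + 2Dt − x² = 0, so t = (√(D² + v²x²) − D)/v².
√(D² + v²x²) = √(0.017² + 0.16² × 17²) = 2.720; v² = 0.0256.
t = (2.720 − 0.017)/0.0256 = 106 days (vs. the pure-advection estimate x/v = 106 d).

106 days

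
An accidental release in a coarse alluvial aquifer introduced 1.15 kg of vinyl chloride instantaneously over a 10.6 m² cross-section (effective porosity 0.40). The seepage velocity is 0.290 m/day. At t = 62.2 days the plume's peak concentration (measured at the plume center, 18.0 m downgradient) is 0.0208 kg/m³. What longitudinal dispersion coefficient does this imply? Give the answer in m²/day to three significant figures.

0.218 m²/day

At the plume center C_max = M/(n_e·A·√(4πDt)), so D = M²/(4πt·(n_e·A·C_max)²).
n_e·A·C_max = 0.40 × 10.6 × 0.0208 = 0.08819 kg/m.
D = 1.15²/(4π × 62.2 × 0.08819²) = 0.218 m²/day.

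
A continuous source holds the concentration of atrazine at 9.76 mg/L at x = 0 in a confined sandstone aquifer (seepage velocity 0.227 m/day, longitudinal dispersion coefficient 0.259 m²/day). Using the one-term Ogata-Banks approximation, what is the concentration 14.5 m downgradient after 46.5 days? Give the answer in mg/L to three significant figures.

2.06 mg/L

For a continuous step input, C/C₀ ≈ ½·erfc((x−vt)/(2√(Dt))).
vt = 0.227 × 46.5 = 10.5555 m and 2√(Dt) = 2√(0.259 × 46.5) = 6.941 m.
Argument (x−vt)/(2√(Dt)) = (14.5 − 10.5555)/6.941 = 0.5683; ½·erfc(0.5683) = 0.2108.
C = 9.76 × 0.2108 = 2.06 mg/L.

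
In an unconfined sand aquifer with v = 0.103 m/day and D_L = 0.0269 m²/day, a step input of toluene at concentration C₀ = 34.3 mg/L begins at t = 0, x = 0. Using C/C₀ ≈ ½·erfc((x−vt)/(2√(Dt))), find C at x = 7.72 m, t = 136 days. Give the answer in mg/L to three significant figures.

For a continuous step input, C/C₀ ≈ ½·erfc((x−vt)/(2√(Dt))).
vt = 0.103 × 136 = 14.008 m and 2√(Dt) = 2√(0.0269 × 136) = 3.825 m.
Argument (x−vt)/(2√(Dt)) = (7.72 − 14.008)/3.825 = -1.644; ½·erfc(-1.644) = 0.9900.
C = 34.3 × 0.9900 = 34.0 mg/L.

34.0 mg/L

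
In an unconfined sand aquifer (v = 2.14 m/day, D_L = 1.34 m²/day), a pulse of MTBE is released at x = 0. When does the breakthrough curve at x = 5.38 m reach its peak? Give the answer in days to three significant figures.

For the 1D instantaneous-source solution, setting ∂C/∂t = 0 at fixed x gives v²t² + 2Dt − x² = 0, so t = (√(D² + v²x²) − D)/v².
√(D² + v²x²) = √(1.34² + 2.14² × 5.38²) = 11.59; v² = 4.5796.
t = (11.59 − 1.34)/4.5796 = 2.24 days (vs. the pure-advection estimate x/v = 2.51 d).

2.24 days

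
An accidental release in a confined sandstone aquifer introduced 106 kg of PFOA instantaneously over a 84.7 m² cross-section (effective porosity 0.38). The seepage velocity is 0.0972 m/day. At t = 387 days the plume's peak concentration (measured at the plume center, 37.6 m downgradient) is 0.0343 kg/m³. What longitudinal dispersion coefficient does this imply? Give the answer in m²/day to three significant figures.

At the plume center C_max = M/(n_e·A·√(4πDt)), so D = M²/(4πt·(n_e·A·C_max)²).
n_e·A·C_max = 0.38 × 84.7 × 0.0343 = 1.104 kg/m.
D = 106²/(4π × 387 × 1.104²) = 1.90 m²/day.

1.90 m²/day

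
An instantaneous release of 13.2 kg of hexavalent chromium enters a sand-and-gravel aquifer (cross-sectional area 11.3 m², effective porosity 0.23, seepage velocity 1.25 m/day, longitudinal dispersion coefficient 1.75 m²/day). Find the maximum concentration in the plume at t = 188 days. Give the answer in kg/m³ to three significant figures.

The peak of an instantaneous 1D plume sits at x = vt; there the Gaussian factor is 1 and C_max = M/(n_e·A·√(4πDt)), where n_e·A is the pore area the mass is dissolved in.
√(4πDt) = √(4π × 1.75 × 188) = 64.30 m, so C_max = 13.2/(0.23 × 11.3 × 64.30) = 0.0790 kg/m³.

0.0790 kg/m³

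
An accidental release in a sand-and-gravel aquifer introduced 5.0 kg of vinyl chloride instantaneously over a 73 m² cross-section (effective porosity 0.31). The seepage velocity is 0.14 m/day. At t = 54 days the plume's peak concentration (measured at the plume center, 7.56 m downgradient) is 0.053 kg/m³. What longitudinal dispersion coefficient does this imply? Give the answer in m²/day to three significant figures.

0.0256 m²/day

At the plume center C_max = M/(n_e·A·√(4πDt)), so D = M²/(4πt·(n_e·A·C_max)²).
n_e·A·C_max = 0.31 × 73 × 0.053 = 1.199 kg/m.
D = 5.0²/(4π × 54 × 1.199²) = 0.0256 m²/day.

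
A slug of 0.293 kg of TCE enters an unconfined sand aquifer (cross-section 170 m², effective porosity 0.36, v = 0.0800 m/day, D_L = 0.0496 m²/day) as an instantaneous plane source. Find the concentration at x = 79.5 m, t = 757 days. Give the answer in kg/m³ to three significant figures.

For an instantaneous plane source, C(x,t) = M/(n_e·A·√(4πDt)) · exp(−(x−vt)²/(4Dt)), with n_e·A the pore (flow) area.
Plume center vt = 0.0800 × 757 = 60.56 m, so the well at 79.5 m is 18.94 m downgradient of the peak.
√(4πDt) = 21.72 m, giving peak height M/(n_e·A·√(4πDt)) = 0.293/(0.36 × 170 × 21.72) = 0.0002204 kg/m³.
(x−vt)²/(4Dt) = (18.94)²/(4 × 0.0496 × 757) = 2.388; exp(−2.388) = 0.09181.
C = 0.0002204 × 0.09181 = 2.02e-05 kg/m³.

2.02e-05 kg/m³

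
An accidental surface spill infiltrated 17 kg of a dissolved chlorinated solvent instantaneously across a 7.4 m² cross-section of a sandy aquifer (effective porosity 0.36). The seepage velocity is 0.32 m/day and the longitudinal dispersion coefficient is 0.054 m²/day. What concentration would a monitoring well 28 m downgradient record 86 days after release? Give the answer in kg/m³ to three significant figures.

0.825 kg/m³

For an instantaneous plane source, C(x,t) = M/(n_e·A·√(4πDt)) · exp(−(x−vt)²/(4Dt)), with n_e·A the pore (flow) area.
Plume center vt = 0.32 × 86 = 27.52 m, so the well at 28 m is 0.48 m downgradient of the peak.
√(4πDt) = 7.639 m, giving peak height M/(n_e·A·√(4πDt)) = 17/(0.36 × 7.4 × 7.639) = 0.8354 kg/m³.
(x−vt)²/(4Dt) = (0.48)²/(4 × 0.054 × 86) = 0.01240; exp(−0.01240) = 0.9877.
C = 0.8354 × 0.9877 = 0.825 kg/m³.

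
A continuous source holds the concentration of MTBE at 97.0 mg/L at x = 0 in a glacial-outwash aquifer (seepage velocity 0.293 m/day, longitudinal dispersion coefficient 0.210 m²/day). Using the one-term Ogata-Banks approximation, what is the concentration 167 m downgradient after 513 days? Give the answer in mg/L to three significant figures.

12.4 mg/L

For a continuous step input, C/C₀ ≈ ½·erfc((x−vt)/(2√(Dt))).
vt = 0.293 × 513 = 150.309 m and 2√(Dt) = 2√(0.210 × 513) = 20.76 m.
Argument (x−vt)/(2√(Dt)) = (167 − 150.309)/20.76 = 0.8040; ½·erfc(0.8040) = 0.1278.
C = 97.0 × 0.1278 = 12.4 mg/L.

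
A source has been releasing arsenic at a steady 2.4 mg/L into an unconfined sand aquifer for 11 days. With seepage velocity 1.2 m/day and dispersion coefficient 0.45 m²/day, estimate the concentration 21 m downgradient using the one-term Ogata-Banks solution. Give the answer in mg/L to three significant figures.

0.0158 mg/L

For a continuous step input, C/C₀ ≈ ½·erfc((x−vt)/(2√(Dt))).
vt = 1.2 × 11 = 13.2 m and 2√(Dt) = 2√(0.45 × 11) = 4.450 m.
Argument (x−vt)/(2√(Dt)) = (21 − 13.2)/4.450 = 1.753; ½·erfc(1.753) = 0.006585.
C = 2.4 × 0.006585 = 0.0158 mg/L.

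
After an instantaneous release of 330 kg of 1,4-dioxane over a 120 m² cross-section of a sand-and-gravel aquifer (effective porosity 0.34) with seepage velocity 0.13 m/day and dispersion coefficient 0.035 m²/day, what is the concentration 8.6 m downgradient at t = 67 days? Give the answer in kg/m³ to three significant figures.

For an instantaneous plane source, C(x,t) = M/(n_e·A·√(4πDt)) · exp(−(x−vt)²/(4Dt)), with n_e·A the pore (flow) area.
Plume center vt = 0.13 × 67 = 8.71 m, so the well at 8.6 m is 0.11 m upgradient of the peak.
√(4πDt) = 5.428 m, giving peak height M/(n_e·A·√(4πDt)) = 330/(0.34 × 120 × 5.428) = 1.490 kg/m³.
(x−vt)²/(4Dt) = (-0.11)²/(4 × 0.035 × 67) = 0.001290; exp(−0.001290) = 0.9987.
C = 1.490 × 0.9987 = 1.49 kg/m³.

1.49 kg/m³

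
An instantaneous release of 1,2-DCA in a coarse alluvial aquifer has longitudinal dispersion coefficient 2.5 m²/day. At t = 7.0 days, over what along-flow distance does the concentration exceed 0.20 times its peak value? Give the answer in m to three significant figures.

The plume is Gaussian with σ = √(2Dt) = √(2 × 2.5 × 7.0) = 5.916 m.
C/C_peak = exp(−Δx²/(2σ²)) = 0.20 ⇒ Δx = σ·√(−2 ln 0.20) = 5.916 × 1.794 = 10.61 m.
Width = 2Δx = 21.2 m.

21.2 m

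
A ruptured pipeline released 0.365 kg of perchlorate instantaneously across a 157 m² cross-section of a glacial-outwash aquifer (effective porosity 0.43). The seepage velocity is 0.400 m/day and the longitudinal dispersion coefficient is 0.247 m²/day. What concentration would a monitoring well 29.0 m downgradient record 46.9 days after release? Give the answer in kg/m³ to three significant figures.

4.66e-05 kg/m³

For an instantaneous plane source, C(x,t) = M/(n_e·A·√(4πDt)) · exp(−(x−vt)²/(4Dt)), with n_e·A the pore (flow) area.
Plume center vt = 0.400 × 46.9 = 18.76 m, so the well at 29.0 m is 10.24 m downgradient of the peak.
√(4πDt) = 12.07 m, giving peak height M/(n_e·A·√(4πDt)) = 0.365/(0.43 × 157 × 12.07) = 0.0004479 kg/m³.
(x−vt)²/(4Dt) = (10.24)²/(4 × 0.247 × 46.9) = 2.263; exp(−2.263) = 0.1040.
C = 0.0004479 × 0.1040 = 4.66e-05 kg/m³.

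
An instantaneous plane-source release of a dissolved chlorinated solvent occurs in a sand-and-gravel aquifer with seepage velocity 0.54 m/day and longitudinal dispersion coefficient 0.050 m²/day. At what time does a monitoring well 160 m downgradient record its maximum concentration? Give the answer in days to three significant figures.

For the 1D instantaneous-source solution, setting ∂C/∂t = 0 at fixed x gives v²t² + 2Dt − x² = 0, so t = (√(D² + v²x²) − D)/v².
√(D² + v²x²) = √(0.050² + 0.54² × 160²) = 86.40; v² = 0.2916.
t = (86.40 − 0.050)/0.2916 = 296 days (vs. the pure-advection estimate x/v = 296 d).

296 days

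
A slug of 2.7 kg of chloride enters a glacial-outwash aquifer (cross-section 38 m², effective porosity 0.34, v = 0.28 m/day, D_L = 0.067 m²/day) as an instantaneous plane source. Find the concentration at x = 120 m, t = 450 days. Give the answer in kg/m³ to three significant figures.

0.00797 kg/m³

For an instantaneous plane source, C(x,t) = M/(n_e·A·√(4πDt)) · exp(−(x−vt)²/(4Dt)), with n_e·A the pore (flow) area.
Plume center vt = 0.28 × 450 = 126 m, so the well at 120 m is 6 m upgradient of the peak.
√(4πDt) = 19.46 m, giving peak height M/(n_e·A·√(4πDt)) = 2.7/(0.34 × 38 × 19.46) = 0.01074 kg/m³.
(x−vt)²/(4Dt) = (-6)²/(4 × 0.067 × 450) = 0.2985; exp(−0.2985) = 0.7419.
C = 0.01074 × 0.7419 = 0.00797 kg/m³.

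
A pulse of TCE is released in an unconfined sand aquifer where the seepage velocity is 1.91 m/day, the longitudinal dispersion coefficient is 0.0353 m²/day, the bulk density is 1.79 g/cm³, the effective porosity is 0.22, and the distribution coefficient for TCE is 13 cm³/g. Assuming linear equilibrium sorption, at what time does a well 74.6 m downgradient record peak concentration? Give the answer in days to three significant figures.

4170 days

Retardation factor R = 1 + ρ_b·K_d/n = 1 + 1.79 × 13/0.22 = 106.8.
Sorption retards both mechanisms: v_R = v/R = 0.01788 m/day, D_R = D/R = 0.0003305 m²/day.
Peak time from v_R²t² + 2D_R t − x² = 0: t = (√(D_R² + v_R²x²) − D_R)/v_R².
√(D_R² + v_R²x²) = √(0.0003305² + 0.01788² × 74.6²) = 1.334; v_R² = 0.0003197.
t = (1.334 − 0.0003305)/0.0003197 = 4170 days.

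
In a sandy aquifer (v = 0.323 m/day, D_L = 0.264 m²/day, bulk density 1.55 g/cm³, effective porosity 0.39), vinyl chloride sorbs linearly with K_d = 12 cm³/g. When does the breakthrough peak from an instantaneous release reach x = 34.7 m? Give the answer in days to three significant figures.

5110 days

Retardation factor R = 1 + ρ_b·K_d/n = 1 + 1.55 × 12/0.39 = 48.69.
Sorption retards both mechanisms: v_R = v/R = 0.006634 m/day, D_R = D/R = 0.005422 m²/day.
Peak time from v_R²t² + 2D_R t − x² = 0: t = (√(D_R² + v_R²x²) − D_R)/v_R².
√(D_R² + v_R²x²) = √(0.005422² + 0.006634² × 34.7²) = 0.2303; v_R² = 4.401e-05.
t = (0.2303 − 0.005422)/4.401e-05 = 5110 days.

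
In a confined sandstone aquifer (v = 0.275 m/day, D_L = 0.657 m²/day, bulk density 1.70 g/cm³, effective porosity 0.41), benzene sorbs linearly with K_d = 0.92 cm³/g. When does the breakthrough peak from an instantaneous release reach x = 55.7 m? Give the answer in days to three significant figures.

934 days

Retardation factor R = 1 + ρ_b·K_d/n = 1 + 1.70 × 0.92/0.41 = 4.815.
Sorption retards both mechanisms: v_R = v/R = 0.05711 m/day, D_R = D/R = 0.1364 m²/day.
Peak time from v_R²t² + 2D_R t − x² = 0: t = (√(D_R² + v_R²x²) − D_R)/v_R².
√(D_R² + v_R²x²) = √(0.1364² + 0.05711² × 55.7²) = 3.184; v_R² = 0.003262.
t = (3.184 − 0.1364)/0.003262 = 934 days.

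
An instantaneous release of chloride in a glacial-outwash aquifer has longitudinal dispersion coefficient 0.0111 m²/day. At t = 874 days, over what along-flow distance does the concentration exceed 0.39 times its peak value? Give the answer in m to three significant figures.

12.1 m

The plume is Gaussian with σ = √(2Dt) = √(2 × 0.0111 × 874) = 4.405 m.
C/C_peak = exp(−Δx²/(2σ²)) = 0.39 ⇒ Δx = σ·√(−2 ln 0.39) = 4.405 × 1.372 = 6.044 m.
Width = 2Δx = 12.1 m.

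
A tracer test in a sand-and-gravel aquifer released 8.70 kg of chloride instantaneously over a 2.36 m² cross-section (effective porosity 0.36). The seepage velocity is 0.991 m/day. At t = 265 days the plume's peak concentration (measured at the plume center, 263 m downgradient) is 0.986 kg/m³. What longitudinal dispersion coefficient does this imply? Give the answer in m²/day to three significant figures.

At the plume center C_max = M/(n_e·A·√(4πDt)), so D = M²/(4πt·(n_e·A·C_max)²).
n_e·A·C_max = 0.36 × 2.36 × 0.986 = 0.8377 kg/m.
D = 8.70²/(4π × 265 × 0.8377²) = 0.0324 m²/day.

0.0324 m²/day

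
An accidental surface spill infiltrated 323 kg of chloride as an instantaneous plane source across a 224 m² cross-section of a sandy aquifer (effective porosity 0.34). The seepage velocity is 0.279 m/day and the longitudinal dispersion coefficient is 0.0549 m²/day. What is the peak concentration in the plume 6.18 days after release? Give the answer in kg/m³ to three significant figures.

The peak of an instantaneous 1D plume sits at x = vt; there the Gaussian factor is 1 and C_max = M/(n_e·A·√(4πDt)), where n_e·A is the pore area the mass is dissolved in.
√(4πDt) = √(4π × 0.0549 × 6.18) = 2.065 m, so C_max = 323/(0.34 × 224 × 2.065) = 2.05 kg/m³.

2.05 kg/m³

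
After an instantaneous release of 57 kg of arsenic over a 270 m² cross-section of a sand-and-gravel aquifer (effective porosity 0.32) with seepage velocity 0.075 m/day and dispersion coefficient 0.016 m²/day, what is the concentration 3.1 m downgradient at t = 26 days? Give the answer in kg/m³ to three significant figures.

For an instantaneous plane source, C(x,t) = M/(n_e·A·√(4πDt)) · exp(−(x−vt)²/(4Dt)), with n_e·A the pore (flow) area.
Plume center vt = 0.075 × 26 = 1.95 m, so the well at 3.1 m is 1.15 m downgradient of the peak.
√(4πDt) = 2.286 m, giving peak height M/(n_e·A·√(4πDt)) = 57/(0.32 × 270 × 2.286) = 0.2886 kg/m³.
(x−vt)²/(4Dt) = (1.15)²/(4 × 0.016 × 26) = 0.7948; exp(−0.7948) = 0.4517.
C = 0.2886 × 0.4517 = 0.130 kg/m³.

0.130 kg/m³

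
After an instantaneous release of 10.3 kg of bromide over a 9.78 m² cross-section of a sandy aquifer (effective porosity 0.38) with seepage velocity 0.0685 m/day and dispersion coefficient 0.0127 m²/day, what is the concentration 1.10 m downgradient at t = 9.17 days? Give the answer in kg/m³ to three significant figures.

1.42 kg/m³

For an instantaneous plane source, C(x,t) = M/(n_e·A·√(4πDt)) · exp(−(x−vt)²/(4Dt)), with n_e·A the pore (flow) area.
Plume center vt = 0.0685 × 9.17 = 0.628145 m, so the well at 1.10 m is 0.471855 m downgradient of the peak.
√(4πDt) = 1.210 m, giving peak height M/(n_e·A·√(4πDt)) = 10.3/(0.38 × 9.78 × 1.210) = 2.290 kg/m³.
(x−vt)²/(4Dt) = (0.471855)²/(4 × 0.0127 × 9.17) = 0.4780; exp(−0.4780) = 0.6200.
C = 2.290 × 0.6200 = 1.42 kg/m³.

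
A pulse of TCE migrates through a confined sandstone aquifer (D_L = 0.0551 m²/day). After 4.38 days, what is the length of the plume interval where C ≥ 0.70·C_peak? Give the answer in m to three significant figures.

The plume is Gaussian with σ = √(2Dt) = √(2 × 0.0551 × 4.38) = 0.6947 m.
C/C_peak = exp(−Δx²/(2σ²)) = 0.70 ⇒ Δx = σ·√(−2 ln 0.70) = 0.6947 × 0.8446 = 0.5867 m.
Width = 2Δx = 1.17 m.

1.17 m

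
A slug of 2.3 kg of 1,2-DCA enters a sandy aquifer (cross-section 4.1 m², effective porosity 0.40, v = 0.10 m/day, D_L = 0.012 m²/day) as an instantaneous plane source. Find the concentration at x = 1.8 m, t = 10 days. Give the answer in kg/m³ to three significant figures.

For an instantaneous plane source, C(x,t) = M/(n_e·A·√(4πDt)) · exp(−(x−vt)²/(4Dt)), with n_e·A the pore (flow) area.
Plume center vt = 0.10 × 10 = 1 m, so the well at 1.8 m is 0.8 m downgradient of the peak.
√(4πDt) = 1.228 m, giving peak height M/(n_e·A·√(4πDt)) = 2.3/(0.40 × 4.1 × 1.228) = 1.142 kg/m³.
(x−vt)²/(4Dt) = (0.8)²/(4 × 0.012 × 10) = 1.333; exp(−1.333) = 0.2637.
C = 1.142 × 0.2637 = 0.301 kg/m³.

0.301 kg/m³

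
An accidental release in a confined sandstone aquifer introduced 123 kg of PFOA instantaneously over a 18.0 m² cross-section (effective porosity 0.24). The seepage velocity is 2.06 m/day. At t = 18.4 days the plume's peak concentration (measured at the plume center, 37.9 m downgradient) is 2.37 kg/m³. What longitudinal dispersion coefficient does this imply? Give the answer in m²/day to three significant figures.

0.624 m²/day

At the plume center C_max = M/(n_e·A·√(4πDt)), so D = M²/(4πt·(n_e·A·C_max)²).
n_e·A·C_max = 0.24 × 18.0 × 2.37 = 10.24 kg/m.
D = 123²/(4π × 18.4 × 10.24²) = 0.624 m²/day.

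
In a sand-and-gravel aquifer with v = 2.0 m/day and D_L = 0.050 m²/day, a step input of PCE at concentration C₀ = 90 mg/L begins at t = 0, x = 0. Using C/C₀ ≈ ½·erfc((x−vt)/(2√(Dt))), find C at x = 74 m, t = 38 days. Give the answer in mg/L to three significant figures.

76.3 mg/L

For a continuous step input, C/C₀ ≈ ½·erfc((x−vt)/(2√(Dt))).
vt = 2.0 × 38 = 76 m and 2√(Dt) = 2√(0.050 × 38) = 2.757 m.
Argument (x−vt)/(2√(Dt)) = (74 − 76)/2.757 = -0.7254; ½·erfc(-0.7254) = 0.8475.
C = 90 × 0.8475 = 76.3 mg/L.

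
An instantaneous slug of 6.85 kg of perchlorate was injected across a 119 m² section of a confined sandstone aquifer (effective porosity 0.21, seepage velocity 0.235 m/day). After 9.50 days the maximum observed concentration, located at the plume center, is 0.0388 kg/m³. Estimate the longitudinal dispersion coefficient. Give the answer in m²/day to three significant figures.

0.418 m²/day

At the plume center C_max = M/(n_e·A·√(4πDt)), so D = M²/(4πt·(n_e·A·C_max)²).
n_e·A·C_max = 0.21 × 119 × 0.0388 = 0.9696 kg/m.
D = 6.85²/(4π × 9.50 × 0.9696²) = 0.418 m²/day.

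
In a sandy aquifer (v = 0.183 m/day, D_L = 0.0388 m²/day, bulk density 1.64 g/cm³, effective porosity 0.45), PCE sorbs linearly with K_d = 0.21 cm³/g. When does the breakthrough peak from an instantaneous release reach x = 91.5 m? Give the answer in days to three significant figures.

881 days

Retardation factor R = 1 + ρ_b·K_d/n = 1 + 1.64 × 0.21/0.45 = 1.765.
Sorption retards both mechanisms: v_R = v/R = 0.1037 m/day, D_R = D/R = 0.02198 m²/day.
Peak time from v_R²t² + 2D_R t − x² = 0: t = (√(D_R² + v_R²x²) − D_R)/v_R².
√(D_R² + v_R²x²) = √(0.02198² + 0.1037² × 91.5²) = 9.489; v_R² = 0.01075.
t = (9.489 − 0.02198)/0.01075 = 881 days.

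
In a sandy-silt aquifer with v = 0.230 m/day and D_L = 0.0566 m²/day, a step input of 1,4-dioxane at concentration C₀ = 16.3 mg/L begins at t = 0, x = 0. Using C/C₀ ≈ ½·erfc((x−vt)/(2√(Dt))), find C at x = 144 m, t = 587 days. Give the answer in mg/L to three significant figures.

For a continuous step input, C/C₀ ≈ ½·erfc((x−vt)/(2√(Dt))).
vt = 0.230 × 587 = 135.01 m and 2√(Dt) = 2√(0.0566 × 587) = 11.53 m.
Argument (x−vt)/(2√(Dt)) = (144 − 135.01)/11.53 = 0.7797; ½·erfc(0.7797) = 0.1351.
C = 16.3 × 0.1351 = 2.20 mg/L.

2.20 mg/L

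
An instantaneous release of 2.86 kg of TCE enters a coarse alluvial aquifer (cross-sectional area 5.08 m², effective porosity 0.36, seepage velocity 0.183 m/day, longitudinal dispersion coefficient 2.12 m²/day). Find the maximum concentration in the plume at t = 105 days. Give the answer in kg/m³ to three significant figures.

0.0296 kg/m³

The peak of an instantaneous 1D plume sits at x = vt; there the Gaussian factor is 1 and C_max = M/(n_e·A·√(4πDt)), where n_e·A is the pore area the mass is dissolved in.
√(4πDt) = √(4π × 2.12 × 105) = 52.89 m, so C_max = 2.86/(0.36 × 5.08 × 52.89) = 0.0296 kg/m³.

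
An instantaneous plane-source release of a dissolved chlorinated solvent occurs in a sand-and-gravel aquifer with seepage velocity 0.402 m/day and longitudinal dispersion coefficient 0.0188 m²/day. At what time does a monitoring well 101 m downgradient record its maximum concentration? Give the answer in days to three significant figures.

For the 1D instantaneous-source solution, setting ∂C/∂t = 0 at fixed x gives v²t² + 2Dt − x² = 0, so t = (√(D² + v²x²) − D)/v².
√(D² + v²x²) = √(0.0188² + 0.402² × 101²) = 40.60; v² = 0.161604.
t = (40.60 − 0.0188)/0.161604 = 251 days (vs. the pure-advection estimate x/v = 251 d).

251 days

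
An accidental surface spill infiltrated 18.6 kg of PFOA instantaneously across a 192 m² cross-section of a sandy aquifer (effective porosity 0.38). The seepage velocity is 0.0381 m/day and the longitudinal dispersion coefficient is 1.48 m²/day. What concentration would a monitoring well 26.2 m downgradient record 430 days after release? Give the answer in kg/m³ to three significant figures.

0.00274 kg/m³

For an instantaneous plane source, C(x,t) = M/(n_e·A·√(4πDt)) · exp(−(x−vt)²/(4Dt)), with n_e·A the pore (flow) area.
Plume center vt = 0.0381 × 430 = 16.383 m, so the well at 26.2 m is 9.817 m downgradient of the peak.
√(4πDt) = 89.43 m, giving peak height M/(n_e·A·√(4πDt)) = 18.6/(0.38 × 192 × 89.43) = 0.002851 kg/m³.
(x−vt)²/(4Dt) = (9.817)²/(4 × 1.48 × 430) = 0.03786; exp(−0.03786) = 0.9628.
C = 0.002851 × 0.9628 = 0.00274 kg/m³.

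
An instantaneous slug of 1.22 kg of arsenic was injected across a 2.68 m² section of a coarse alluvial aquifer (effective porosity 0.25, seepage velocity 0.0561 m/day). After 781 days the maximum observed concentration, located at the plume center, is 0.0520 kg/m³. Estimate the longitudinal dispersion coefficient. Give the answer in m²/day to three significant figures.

At the plume center C_max = M/(n_e·A·√(4πDt)), so D = M²/(4πt·(n_e·A·C_max)²).
n_e·A·C_max = 0.25 × 2.68 × 0.0520 = 0.03484 kg/m.
D = 1.22²/(4π × 781 × 0.03484²) = 0.125 m²/day.

0.125 m²/day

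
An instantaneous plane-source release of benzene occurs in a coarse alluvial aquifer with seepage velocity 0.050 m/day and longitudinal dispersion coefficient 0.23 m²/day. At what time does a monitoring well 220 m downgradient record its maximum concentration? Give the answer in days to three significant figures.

4310 days

For the 1D instantaneous-source solution, setting ∂C/∂t = 0 at fixed x gives v²t² + 2Dt − x² = 0, so t = (√(D² + v²x²) − D)/v².
√(D² + v²x²) = √(0.23² + 0.050² × 220²) = 11.00; v² = 0.0025.
t = (11.00 − 0.23)/0.0025 = 4310 days (vs. the pure-advection estimate x/v = 4400 d).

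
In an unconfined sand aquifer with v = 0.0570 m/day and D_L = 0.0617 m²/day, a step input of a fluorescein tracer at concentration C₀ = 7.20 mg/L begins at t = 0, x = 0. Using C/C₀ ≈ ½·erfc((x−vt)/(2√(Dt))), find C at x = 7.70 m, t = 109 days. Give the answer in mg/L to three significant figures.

2.47 mg/L

For a continuous step input, C/C₀ ≈ ½·erfc((x−vt)/(2√(Dt))).
vt = 0.0570 × 109 = 6.213 m and 2√(Dt) = 2√(0.0617 × 109) = 5.187 m.
Argument (x−vt)/(2√(Dt)) = (7.70 − 6.213)/5.187 = 0.2867; ½·erfc(0.2867) = 0.3426.
C = 7.20 × 0.3426 = 2.47 mg/L.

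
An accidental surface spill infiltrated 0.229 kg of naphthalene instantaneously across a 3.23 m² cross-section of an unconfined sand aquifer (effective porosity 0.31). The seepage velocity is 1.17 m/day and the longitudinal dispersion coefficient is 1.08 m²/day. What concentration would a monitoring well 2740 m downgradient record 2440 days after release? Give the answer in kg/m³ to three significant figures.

0.000360 kg/m³

For an instantaneous plane source, C(x,t) = M/(n_e·A·√(4πDt)) · exp(−(x−vt)²/(4Dt)), with n_e·A the pore (flow) area.
Plume center vt = 1.17 × 2440 = 2854.8 m, so the well at 2740 m is 114.8 m upgradient of the peak.
√(4πDt) = 182.0 m, giving peak height M/(n_e·A·√(4πDt)) = 0.229/(0.31 × 3.23 × 182.0) = 0.001257 kg/m³.
(x−vt)²/(4Dt) = (-114.8)²/(4 × 1.08 × 2440) = 1.250; exp(−1.250) = 0.2865.
C = 0.001257 × 0.2865 = 0.000360 kg/m³.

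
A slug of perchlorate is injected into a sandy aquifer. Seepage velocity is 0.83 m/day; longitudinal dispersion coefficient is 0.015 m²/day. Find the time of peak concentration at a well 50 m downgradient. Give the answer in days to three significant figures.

60.2 days

For the 1D instantaneous-source solution, setting ∂C/∂t = 0 at fixed x gives v²t² + 2Dt − x² = 0, so t = (√(D² + v²x²) − D)/v².
√(D² + v²x²) = √(0.015² + 0.83² × 50²) = 41.50; v² = 0.6889.
t = (41.50 − 0.015)/0.6889 = 60.2 days (vs. the pure-advection estimate x/v = 60.2 d).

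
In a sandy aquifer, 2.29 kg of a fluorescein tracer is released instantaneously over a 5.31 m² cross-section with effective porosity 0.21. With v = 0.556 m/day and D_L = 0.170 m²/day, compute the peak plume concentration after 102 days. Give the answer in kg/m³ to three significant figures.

The peak of an instantaneous 1D plume sits at x = vt; there the Gaussian factor is 1 and C_max = M/(n_e·A·√(4πDt)), where n_e·A is the pore area the mass is dissolved in.
√(4πDt) = √(4π × 0.170 × 102) = 14.76 m, so C_max = 2.29/(0.21 × 5.31 × 14.76) = 0.139 kg/m³.

0.139 kg/m³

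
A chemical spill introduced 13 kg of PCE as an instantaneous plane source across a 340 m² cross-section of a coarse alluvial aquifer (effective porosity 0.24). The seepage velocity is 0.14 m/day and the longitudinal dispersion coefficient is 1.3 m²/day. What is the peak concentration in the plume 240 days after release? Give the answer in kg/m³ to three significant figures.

0.00254 kg/m³

The peak of an instantaneous 1D plume sits at x = vt; there the Gaussian factor is 1 and C_max = M/(n_e·A·√(4πDt)), where n_e·A is the pore area the mass is dissolved in.
√(4πDt) = √(4π × 1.3 × 240) = 62.62 m, so C_max = 13/(0.24 × 340 × 62.62) = 0.00254 kg/m³.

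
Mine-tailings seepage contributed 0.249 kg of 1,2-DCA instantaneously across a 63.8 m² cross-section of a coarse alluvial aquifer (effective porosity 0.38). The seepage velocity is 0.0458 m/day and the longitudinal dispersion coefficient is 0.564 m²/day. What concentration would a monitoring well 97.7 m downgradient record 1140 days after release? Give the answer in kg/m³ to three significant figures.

For an instantaneous plane source, C(x,t) = M/(n_e·A·√(4πDt)) · exp(−(x−vt)²/(4Dt)), with n_e·A the pore (flow) area.
Plume center vt = 0.0458 × 1140 = 52.212 m, so the well at 97.7 m is 45.488 m downgradient of the peak.
√(4πDt) = 89.89 m, giving peak height M/(n_e·A·√(4πDt)) = 0.249/(0.38 × 63.8 × 89.89) = 0.0001143 kg/m³.
(x−vt)²/(4Dt) = (45.488)²/(4 × 0.564 × 1140) = 0.8045; exp(−0.8045) = 0.4473.
C = 0.0001143 × 0.4473 = 5.11e-05 kg/m³.

5.11e-05 kg/m³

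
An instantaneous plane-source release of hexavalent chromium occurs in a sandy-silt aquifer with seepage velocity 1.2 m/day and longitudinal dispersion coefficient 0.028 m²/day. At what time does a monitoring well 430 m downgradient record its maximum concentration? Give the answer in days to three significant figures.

For the 1D instantaneous-source solution, setting ∂C/∂t = 0 at fixed x gives v²t² + 2Dt − x² = 0, so t = (√(D² + v²x²) − D)/v².
√(D² + v²x²) = √(0.028² + 1.2² × 430²) = 516.0; v² = 1.44.
t = (516.0 − 0.028)/1.44 = 358 days (vs. the pure-advection estimate x/v = 358 d).

358 days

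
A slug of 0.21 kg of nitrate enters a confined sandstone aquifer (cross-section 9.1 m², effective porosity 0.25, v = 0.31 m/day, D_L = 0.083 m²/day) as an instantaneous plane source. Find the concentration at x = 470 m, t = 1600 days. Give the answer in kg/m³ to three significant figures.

0.000633 kg/m³

For an instantaneous plane source, C(x,t) = M/(n_e·A·√(4πDt)) · exp(−(x−vt)²/(4Dt)), with n_e·A the pore (flow) area.
Plume center vt = 0.31 × 1600 = 496 m, so the well at 470 m is 26 m upgradient of the peak.
√(4πDt) = 40.85 m, giving peak height M/(n_e·A·√(4πDt)) = 0.21/(0.25 × 9.1 × 40.85) = 0.002260 kg/m³.
(x−vt)²/(4Dt) = (-26)²/(4 × 0.083 × 1600) = 1.273; exp(−1.273) = 0.2800.
C = 0.002260 × 0.2800 = 0.000633 kg/m³.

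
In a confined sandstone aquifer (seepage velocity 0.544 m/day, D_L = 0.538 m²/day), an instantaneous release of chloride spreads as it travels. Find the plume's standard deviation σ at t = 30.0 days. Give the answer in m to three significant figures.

Dispersive spreading gives a Gaussian with σ² = 2Dt; advection only shifts the center.
σ = √(2 × 0.538 × 30.0) = 5.68 m.

5.68 m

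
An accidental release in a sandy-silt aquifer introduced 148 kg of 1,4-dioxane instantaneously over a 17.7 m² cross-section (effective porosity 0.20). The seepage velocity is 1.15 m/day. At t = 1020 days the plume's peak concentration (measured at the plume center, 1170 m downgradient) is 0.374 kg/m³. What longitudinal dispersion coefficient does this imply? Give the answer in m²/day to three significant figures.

0.975 m²/day

At the plume center C_max = M/(n_e·A·√(4πDt)), so D = M²/(4πt·(n_e·A·C_max)²).
n_e·A·C_max = 0.20 × 17.7 × 0.374 = 1.324 kg/m.
D = 148²/(4π × 1020 × 1.324²) = 0.975 m²/day.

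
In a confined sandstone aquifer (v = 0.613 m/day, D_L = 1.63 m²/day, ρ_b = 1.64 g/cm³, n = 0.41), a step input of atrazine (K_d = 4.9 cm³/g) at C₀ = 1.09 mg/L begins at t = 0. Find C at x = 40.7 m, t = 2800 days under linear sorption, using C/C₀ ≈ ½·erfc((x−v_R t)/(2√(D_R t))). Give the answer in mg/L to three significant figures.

Retardation factor R = 1 + ρ_b·K_d/n = 1 + 1.64 × 4.9/0.41 = 20.60.
Sorption retards both mechanisms: v_R = v/R = 0.02976 m/day, D_R = D/R = 0.07913 m²/day.
v_R·t = 0.02976 × 2800 = 83.328 m; 2√(D_R t) = 29.77 m; argument = (40.7 − 83.328)/29.77 = -1.432.
C = C₀ × ½·erfc(-1.432) = 1.09 × 0.9786 = 1.07 mg/L.

1.07 mg/L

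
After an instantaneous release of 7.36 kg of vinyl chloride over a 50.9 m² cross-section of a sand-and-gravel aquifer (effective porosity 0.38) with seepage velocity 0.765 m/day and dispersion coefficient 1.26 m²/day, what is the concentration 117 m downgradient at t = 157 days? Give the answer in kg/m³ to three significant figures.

0.00754 kg/m³

For an instantaneous plane source, C(x,t) = M/(n_e·A·√(4πDt)) · exp(−(x−vt)²/(4Dt)), with n_e·A the pore (flow) area.
Plume center vt = 0.765 × 157 = 120.105 m, so the well at 117 m is 3.105 m upgradient of the peak.
√(4πDt) = 49.86 m, giving peak height M/(n_e·A·√(4πDt)) = 7.36/(0.38 × 50.9 × 49.86) = 0.007632 kg/m³.
(x−vt)²/(4Dt) = (-3.105)²/(4 × 1.26 × 157) = 0.01218; exp(−0.01218) = 0.9879.
C = 0.007632 × 0.9879 = 0.00754 kg/m³.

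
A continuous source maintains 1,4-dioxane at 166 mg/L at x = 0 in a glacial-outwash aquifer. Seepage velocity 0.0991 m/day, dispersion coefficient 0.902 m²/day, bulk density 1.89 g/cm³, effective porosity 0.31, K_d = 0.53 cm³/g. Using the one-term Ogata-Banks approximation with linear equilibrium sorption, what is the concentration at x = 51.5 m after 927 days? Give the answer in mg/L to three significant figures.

Retardation factor R = 1 + ρ_b·K_d/n = 1 + 1.89 × 0.53/0.31 = 4.231.
Sorption retards both mechanisms: v_R = v/R = 0.02342 m/day, D_R = D/R = 0.2132 m²/day.
v_R·t = 0.02342 × 927 = 21.71034 m; 2√(D_R t) = 28.12 m; argument = (51.5 − 21.71034)/28.12 = 1.059.
C = C₀ × ½·erfc(1.059) = 166 × 0.06711 = 11.1 mg/L.

11.1 mg/L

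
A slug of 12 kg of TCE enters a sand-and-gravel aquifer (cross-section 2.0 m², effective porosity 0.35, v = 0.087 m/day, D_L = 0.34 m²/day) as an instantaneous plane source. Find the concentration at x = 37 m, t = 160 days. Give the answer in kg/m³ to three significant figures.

For an instantaneous plane source, C(x,t) = M/(n_e·A·√(4πDt)) · exp(−(x−vt)²/(4Dt)), with n_e·A the pore (flow) area.
Plume center vt = 0.087 × 160 = 13.92 m, so the well at 37 m is 23.08 m downgradient of the peak.
√(4πDt) = 26.15 m, giving peak height M/(n_e·A·√(4πDt)) = 12/(0.35 × 2.0 × 26.15) = 0.6556 kg/m³.
(x−vt)²/(4Dt) = (23.08)²/(4 × 0.34 × 160) = 2.448; exp(−2.448) = 0.08647.
C = 0.6556 × 0.08647 = 0.0567 kg/m³.

0.0567 kg/m³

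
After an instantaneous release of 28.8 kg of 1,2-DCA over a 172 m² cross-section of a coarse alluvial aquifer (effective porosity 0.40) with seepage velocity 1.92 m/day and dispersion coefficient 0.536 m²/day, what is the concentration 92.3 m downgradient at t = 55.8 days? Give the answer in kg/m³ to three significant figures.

0.00343 kg/m³

For an instantaneous plane source, C(x,t) = M/(n_e·A·√(4πDt)) · exp(−(x−vt)²/(4Dt)), with n_e·A the pore (flow) area.
Plume center vt = 1.92 × 55.8 = 107.136 m, so the well at 92.3 m is 14.836 m upgradient of the peak.
√(4πDt) = 19.39 m, giving peak height M/(n_e·A·√(4πDt)) = 28.8/(0.40 × 172 × 19.39) = 0.02159 kg/m³.
(x−vt)²/(4Dt) = (-14.836)²/(4 × 0.536 × 55.8) = 1.840; exp(−1.840) = 0.1588.
C = 0.02159 × 0.1588 = 0.00343 kg/m³.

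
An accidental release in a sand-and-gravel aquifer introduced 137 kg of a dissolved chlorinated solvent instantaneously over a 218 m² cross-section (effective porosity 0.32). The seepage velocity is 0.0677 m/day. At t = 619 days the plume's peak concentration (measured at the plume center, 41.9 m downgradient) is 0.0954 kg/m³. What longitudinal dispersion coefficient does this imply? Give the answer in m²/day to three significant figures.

At the plume center C_max = M/(n_e·A·√(4πDt)), so D = M²/(4πt·(n_e·A·C_max)²).
n_e·A·C_max = 0.32 × 218 × 0.0954 = 6.655 kg/m.
D = 137²/(4π × 619 × 6.655²) = 0.0545 m²/day.

0.0545 m²/day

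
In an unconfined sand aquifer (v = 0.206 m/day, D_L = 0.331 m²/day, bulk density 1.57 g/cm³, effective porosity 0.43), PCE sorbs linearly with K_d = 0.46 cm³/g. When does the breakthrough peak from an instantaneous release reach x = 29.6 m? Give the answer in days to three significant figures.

Retardation factor R = 1 + ρ_b·K_d/n = 1 + 1.57 × 0.46/0.43 = 2.680.
Sorption retards both mechanisms: v_R = v/R = 0.07687 m/day, D_R = D/R = 0.1235 m²/day.
Peak time from v_R²t² + 2D_R t − x² = 0: t = (√(D_R² + v_R²x²) − D_R)/v_R².
√(D_R² + v_R²x²) = √(0.1235² + 0.07687² × 29.6²) = 2.279; v_R² = 0.005909.
t = (2.279 − 0.1235)/0.005909 = 365 days.

365 days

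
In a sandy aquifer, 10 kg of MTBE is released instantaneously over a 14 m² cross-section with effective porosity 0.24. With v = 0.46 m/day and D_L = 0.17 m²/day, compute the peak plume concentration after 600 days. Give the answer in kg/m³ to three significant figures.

0.0831 kg/m³

The peak of an instantaneous 1D plume sits at x = vt; there the Gaussian factor is 1 and C_max = M/(n_e·A·√(4πDt)), where n_e·A is the pore area the mass is dissolved in.
√(4πDt) = √(4π × 0.17 × 600) = 35.80 m, so C_max = 10/(0.24 × 14 × 35.80) = 0.0831 kg/m³.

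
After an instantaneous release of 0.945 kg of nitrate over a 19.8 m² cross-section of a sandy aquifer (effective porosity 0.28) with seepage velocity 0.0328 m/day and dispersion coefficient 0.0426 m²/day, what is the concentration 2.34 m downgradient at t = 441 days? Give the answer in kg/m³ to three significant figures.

0.00157 kg/m³

For an instantaneous plane source, C(x,t) = M/(n_e·A·√(4πDt)) · exp(−(x−vt)²/(4Dt)), with n_e·A the pore (flow) area.
Plume center vt = 0.0328 × 441 = 14.4648 m, so the well at 2.34 m is 12.1248 m upgradient of the peak.
√(4πDt) = 15.36 m, giving peak height M/(n_e·A·√(4πDt)) = 0.945/(0.28 × 19.8 × 15.36) = 0.01110 kg/m³.
(x−vt)²/(4Dt) = (-12.1248)²/(4 × 0.0426 × 441) = 1.956; exp(−1.956) = 0.1414.
C = 0.01110 × 0.1414 = 0.00157 kg/m³.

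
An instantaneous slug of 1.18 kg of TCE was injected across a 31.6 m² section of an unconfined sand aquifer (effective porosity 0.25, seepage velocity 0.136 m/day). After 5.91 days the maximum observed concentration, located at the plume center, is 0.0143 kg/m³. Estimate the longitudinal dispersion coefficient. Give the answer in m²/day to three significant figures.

At the plume center C_max = M/(n_e·A·√(4πDt)), so D = M²/(4πt·(n_e·A·C_max)²).
n_e·A·C_max = 0.25 × 31.6 × 0.0143 = 0.1130 kg/m.
D = 1.18²/(4π × 5.91 × 0.1130²) = 1.47 m²/day.

1.47 m²/day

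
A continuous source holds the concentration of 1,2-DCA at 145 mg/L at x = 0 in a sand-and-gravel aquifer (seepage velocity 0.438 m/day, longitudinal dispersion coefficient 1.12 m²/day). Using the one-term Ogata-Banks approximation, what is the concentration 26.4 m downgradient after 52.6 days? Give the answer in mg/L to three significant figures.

For a continuous step input, C/C₀ ≈ ½·erfc((x−vt)/(2√(Dt))).
vt = 0.438 × 52.6 = 23.0388 m and 2√(Dt) = 2√(1.12 × 52.6) = 15.35 m.
Argument (x−vt)/(2√(Dt)) = (26.4 − 23.0388)/15.35 = 0.2190; ½·erfc(0.2190) = 0.3784.
C = 145 × 0.3784 = 54.9 mg/L.

54.9 mg/L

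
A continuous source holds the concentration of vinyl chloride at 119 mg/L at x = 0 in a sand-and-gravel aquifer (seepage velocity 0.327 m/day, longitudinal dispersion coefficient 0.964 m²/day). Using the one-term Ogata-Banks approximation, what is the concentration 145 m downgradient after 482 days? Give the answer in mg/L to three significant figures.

For a continuous step input, C/C₀ ≈ ½·erfc((x−vt)/(2√(Dt))).
vt = 0.327 × 482 = 157.614 m and 2√(Dt) = 2√(0.964 × 482) = 43.11 m.
Argument (x−vt)/(2√(Dt)) = (145 − 157.614)/43.11 = -0.2926; ½·erfc(-0.2926) = 0.6605.
C = 119 × 0.6605 = 78.6 mg/L.

78.6 mg/L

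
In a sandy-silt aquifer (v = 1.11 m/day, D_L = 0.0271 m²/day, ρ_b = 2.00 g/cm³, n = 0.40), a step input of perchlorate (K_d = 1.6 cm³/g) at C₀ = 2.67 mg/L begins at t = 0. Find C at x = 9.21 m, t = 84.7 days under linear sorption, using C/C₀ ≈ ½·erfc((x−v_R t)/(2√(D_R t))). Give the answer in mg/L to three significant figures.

Retardation factor R = 1 + ρ_b·K_d/n = 1 + 2.00 × 1.6/0.40 = 9.000.
Sorption retards both mechanisms: v_R = v/R = 0.1233 m/day, D_R = D/R = 0.003011 m²/day.
v_R·t = 0.1233 × 84.7 = 10.44351 m; 2√(D_R t) = 1.010 m; argument = (9.21 − 10.44351)/1.010 = -1.221.
C = C₀ × ½·erfc(-1.221) = 2.67 × 0.9579 = 2.56 mg/L.

2.56 mg/L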